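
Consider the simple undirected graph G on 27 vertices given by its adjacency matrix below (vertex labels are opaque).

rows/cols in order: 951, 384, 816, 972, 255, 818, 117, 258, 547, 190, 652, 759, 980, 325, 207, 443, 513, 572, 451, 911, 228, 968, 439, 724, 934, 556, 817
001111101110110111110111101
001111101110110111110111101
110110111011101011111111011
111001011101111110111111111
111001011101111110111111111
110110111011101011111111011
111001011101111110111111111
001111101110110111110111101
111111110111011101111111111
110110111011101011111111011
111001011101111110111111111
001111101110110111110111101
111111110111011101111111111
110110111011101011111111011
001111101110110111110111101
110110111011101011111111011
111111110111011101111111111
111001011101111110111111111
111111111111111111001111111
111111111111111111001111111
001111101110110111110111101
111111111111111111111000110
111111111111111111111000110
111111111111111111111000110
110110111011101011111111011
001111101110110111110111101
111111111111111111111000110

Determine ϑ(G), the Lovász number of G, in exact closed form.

7

deg(980) = 24; N(980) = {951, 384, 816, 972, 255, 818, 117, 258, 190, 652, 759, 325, 207, 443, 572, 451, 911, 228, 968, 439, 724, 934, 556, 817}.
deg(117) = 22; N(117) = {951, 384, 816, 818, 258, 547, 190, 759, 980, 325, 207, 443, 513, 451, 911, 228, 968, 439, 724, 934, 556, 817}.
N(572) = {951, 384, 816, 818, 258, 547, 190, 759, 980, 325, 207, 443, 513, 451, 911, 228, 968, 439, 724, 934, 556, 817}, |N(572)| = 22.
N(556) = {816, 972, 255, 818, 117, 547, 190, 652, 980, 325, 443, 513, 572, 451, 911, 968, 439, 724, 934, 817}, |N(556)| = 20.
G = K_{7,6,5,4,3,2}: α = 7 = χ(Ḡ), so ϑ = 7.
= 7.00000000… (decimal).
α=7, χ(Ḡ)=7; ϑ=7 lies between (collapsed).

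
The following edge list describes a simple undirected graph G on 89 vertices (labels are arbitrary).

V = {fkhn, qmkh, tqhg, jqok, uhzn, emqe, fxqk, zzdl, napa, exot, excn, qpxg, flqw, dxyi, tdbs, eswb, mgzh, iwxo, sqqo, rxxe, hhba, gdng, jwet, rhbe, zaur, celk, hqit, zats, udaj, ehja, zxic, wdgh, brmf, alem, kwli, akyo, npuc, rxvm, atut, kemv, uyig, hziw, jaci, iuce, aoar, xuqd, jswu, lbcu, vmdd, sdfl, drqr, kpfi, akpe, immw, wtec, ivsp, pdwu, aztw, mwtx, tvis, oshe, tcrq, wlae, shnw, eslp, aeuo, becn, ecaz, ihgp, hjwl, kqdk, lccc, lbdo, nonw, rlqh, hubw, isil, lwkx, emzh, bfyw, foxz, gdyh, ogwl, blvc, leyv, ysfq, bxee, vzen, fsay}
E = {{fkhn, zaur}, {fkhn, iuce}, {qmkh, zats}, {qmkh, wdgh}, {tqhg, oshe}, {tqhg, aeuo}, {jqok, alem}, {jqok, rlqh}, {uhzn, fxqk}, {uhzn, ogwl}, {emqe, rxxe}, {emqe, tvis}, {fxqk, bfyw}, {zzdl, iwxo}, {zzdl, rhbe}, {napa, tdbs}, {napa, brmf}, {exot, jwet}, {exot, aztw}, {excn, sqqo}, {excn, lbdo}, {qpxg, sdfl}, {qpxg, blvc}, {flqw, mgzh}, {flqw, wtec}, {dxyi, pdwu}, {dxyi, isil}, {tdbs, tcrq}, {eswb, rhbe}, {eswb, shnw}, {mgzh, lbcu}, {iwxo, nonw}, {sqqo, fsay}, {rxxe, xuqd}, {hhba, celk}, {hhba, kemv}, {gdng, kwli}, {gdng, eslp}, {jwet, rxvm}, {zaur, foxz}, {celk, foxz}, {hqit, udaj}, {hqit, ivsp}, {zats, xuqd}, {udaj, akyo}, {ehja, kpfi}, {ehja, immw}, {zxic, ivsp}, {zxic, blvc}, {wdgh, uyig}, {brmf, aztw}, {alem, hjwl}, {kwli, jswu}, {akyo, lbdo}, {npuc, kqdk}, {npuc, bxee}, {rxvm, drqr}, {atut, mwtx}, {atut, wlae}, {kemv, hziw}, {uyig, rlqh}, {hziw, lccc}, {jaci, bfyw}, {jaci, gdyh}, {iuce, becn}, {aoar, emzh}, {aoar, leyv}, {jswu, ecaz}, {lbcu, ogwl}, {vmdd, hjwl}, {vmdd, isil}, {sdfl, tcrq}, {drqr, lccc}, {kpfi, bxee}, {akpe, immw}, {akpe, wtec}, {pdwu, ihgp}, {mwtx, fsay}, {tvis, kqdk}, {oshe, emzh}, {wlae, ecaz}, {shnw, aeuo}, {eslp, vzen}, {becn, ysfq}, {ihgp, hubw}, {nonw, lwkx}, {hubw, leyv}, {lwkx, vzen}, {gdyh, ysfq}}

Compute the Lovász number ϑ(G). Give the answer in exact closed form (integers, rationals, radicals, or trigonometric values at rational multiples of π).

89*cos(pi/89)/(cos(pi/89) + 1)

N(aoar) = {emzh, leyv}, |N(aoar)| = 2.
Vertex napa has 2 neighbors: tdbs, brmf.
deg(shnw) = 2; N(shnw) = {eswb, aeuo}.
deg(lwkx) = 2; N(lwkx) = {nonw, vzen}.
2-regular, N=89; this is C_{89}, the 89-cycle.
A has 45 distinct eigenvalues ≈ [2.0, 1.995, 1.9801, 1.9553, 1.9208, 1.8767, 1.8232, 1.7607, 1.6894, 1.6097, 1.522, 1.4266, 1.3242, 1.2152, 1.1001, 0.9796, 0.8541, 0.7244, 0.5911, 0.4549, 0.3164, 0.1763, 0.0353, -0.1058, -0.2465, -0.3859, -0.5233, -0.6582, -0.7898, -0.9174, -1.0405, -1.1584, -1.2705, -1.3763, -1.4752, -1.5668, -1.6506, -1.7261, -1.7931, -1.8511, -1.8999, -1.9393, -1.9689, -1.9888, -1.9988].
−89·(-2*cos(pi/89)) / ((2)−(-2*cos(pi/89))) = 89*cos(pi/89)/(cos(pi/89) + 1) = ϑ(G).
Numerically 44.486135317.
44 ≤ 89*cos(pi/89)/(cos(pi/89) + 1) ≤ 45: both strict.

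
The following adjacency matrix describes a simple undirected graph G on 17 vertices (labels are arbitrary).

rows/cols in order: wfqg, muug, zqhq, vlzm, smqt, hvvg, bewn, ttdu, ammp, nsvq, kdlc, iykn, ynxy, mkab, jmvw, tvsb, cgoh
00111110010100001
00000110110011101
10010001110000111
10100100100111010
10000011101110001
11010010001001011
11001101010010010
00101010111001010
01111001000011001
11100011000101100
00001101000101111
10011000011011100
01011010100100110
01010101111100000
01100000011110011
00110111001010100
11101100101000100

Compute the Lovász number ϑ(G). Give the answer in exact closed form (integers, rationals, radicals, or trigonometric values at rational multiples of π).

N(vlzm) = {wfqg, zqhq, hvvg, ammp, iykn, ynxy, mkab, tvsb}, |N(vlzm)| = 8.
Vertex mkab has 8 neighbors: muug, vlzm, hvvg, ttdu, ammp, nsvq, kdlc, iykn.
Vertex cgoh has 8 neighbors: wfqg, muug, zqhq, smqt, hvvg, ammp, kdlc, jmvw.
deg(tvsb) = 8; N(tvsb) = {zqhq, vlzm, hvvg, bewn, ttdu, kdlc, ynxy, jmvw}.
deg(v) = 8 for all v (|V|=17); SR(17,8,3,4) — a Paley graph.
A has 3 distinct eigenvalues ≈ [8.0, 1.562, -2.562].
λ_max=8, λ_min=-sqrt(17)/2 - 1/2; ϑ = −17·λ_min/(λ_max−λ_min) = sqrt(17).
Numerically 4.1231.

sqrt(17)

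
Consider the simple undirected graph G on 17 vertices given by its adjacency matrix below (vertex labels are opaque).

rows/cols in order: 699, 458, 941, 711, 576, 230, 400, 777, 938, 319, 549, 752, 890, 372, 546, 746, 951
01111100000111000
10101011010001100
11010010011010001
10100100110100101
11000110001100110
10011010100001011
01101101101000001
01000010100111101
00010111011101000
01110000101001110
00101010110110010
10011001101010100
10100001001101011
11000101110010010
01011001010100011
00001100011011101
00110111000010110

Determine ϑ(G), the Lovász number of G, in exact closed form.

deg(576) = 8; N(576) = {699, 458, 230, 400, 549, 752, 546, 746}.
N(938) = {711, 230, 400, 777, 319, 549, 752, 372}, |N(938)| = 8.
Vertex 951 has 8 neighbors: 941, 711, 230, 400, 777, 890, 546, 746.
Vertex 546 has 8 neighbors: 458, 711, 576, 777, 319, 752, 746, 951.
Every vertex has degree 8 (N=17); SR(17,8,3,4) — a Paley graph.
The 3 distinct eigenvalues: [8.0, 1.56155, -2.56155].
λ_max=8, λ_min=-sqrt(17)/2 - 1/2; ϑ = −17·λ_min/(λ_max−λ_min) = sqrt(17).
Numerically 4.123105626.

sqrt(17)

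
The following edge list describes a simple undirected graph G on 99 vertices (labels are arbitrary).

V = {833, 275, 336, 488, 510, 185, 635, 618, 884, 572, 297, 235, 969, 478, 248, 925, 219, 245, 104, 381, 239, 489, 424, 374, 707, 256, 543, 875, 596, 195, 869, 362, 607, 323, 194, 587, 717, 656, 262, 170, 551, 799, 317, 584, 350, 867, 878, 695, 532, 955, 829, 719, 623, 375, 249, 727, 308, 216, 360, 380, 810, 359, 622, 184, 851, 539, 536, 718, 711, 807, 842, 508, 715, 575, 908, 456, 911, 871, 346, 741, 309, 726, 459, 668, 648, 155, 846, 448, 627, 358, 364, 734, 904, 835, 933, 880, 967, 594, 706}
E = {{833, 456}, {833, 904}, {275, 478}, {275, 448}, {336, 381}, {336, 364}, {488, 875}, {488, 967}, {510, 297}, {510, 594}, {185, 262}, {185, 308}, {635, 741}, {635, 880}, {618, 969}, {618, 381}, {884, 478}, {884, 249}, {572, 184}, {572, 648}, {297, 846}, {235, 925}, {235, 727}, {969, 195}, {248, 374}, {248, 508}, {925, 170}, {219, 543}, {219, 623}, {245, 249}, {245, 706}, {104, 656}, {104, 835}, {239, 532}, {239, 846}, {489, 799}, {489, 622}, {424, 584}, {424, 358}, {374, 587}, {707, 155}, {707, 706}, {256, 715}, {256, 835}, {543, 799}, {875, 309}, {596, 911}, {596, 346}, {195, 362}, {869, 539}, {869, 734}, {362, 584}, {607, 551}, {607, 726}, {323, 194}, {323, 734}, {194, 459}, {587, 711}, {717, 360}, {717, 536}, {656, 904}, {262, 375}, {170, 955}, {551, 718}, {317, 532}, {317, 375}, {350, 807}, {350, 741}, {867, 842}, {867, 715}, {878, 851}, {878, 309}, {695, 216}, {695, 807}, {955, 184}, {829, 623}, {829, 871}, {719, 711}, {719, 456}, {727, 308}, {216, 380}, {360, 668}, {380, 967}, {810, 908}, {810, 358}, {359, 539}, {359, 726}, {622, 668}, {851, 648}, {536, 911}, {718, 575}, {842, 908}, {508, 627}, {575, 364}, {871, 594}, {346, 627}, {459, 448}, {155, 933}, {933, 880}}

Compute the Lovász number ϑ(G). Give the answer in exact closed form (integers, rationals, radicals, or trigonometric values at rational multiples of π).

99*cos(pi/99)/(cos(pi/99) + 1)

N(551) = {607, 718}, |N(551)| = 2.
N(871) = {829, 594}, |N(871)| = 2.
N(622) = {489, 668}, |N(622)| = 2.
N(216) = {695, 380}, |N(216)| = 2.
2-regular, N=99; a single 99-cycle (edge-transitive).
A has 50 distinct eigenvalues ≈ [2.0, 1.995973, 1.98391, 1.963857, 1.935897, 1.900142, 1.856736, 1.805853, 1.747699, 1.682507, 1.610541, 1.532089, 1.447468, 1.357019, 1.261105, 1.160114, 1.054451, 0.944542, 0.83083, 0.713772, 0.593841, 0.471518, 0.347296, 0.221676, 0.095164, -0.031732, -0.1585, -0.28463, -0.409613, -0.532948, -0.654136, -0.77269, -0.888133, -1.0, -1.10784, -1.211219, -1.309721, -1.40295, -1.490529, -1.572106, -1.647353, -1.715967, -1.777671, -1.832217, -1.879385, -1.918986, -1.95086, -1.974878, -1.990944, -1.998993].
Lovász (edge-transitive): ϑ = −99·(-2*cos(pi/99))/((2)−(-2*cos(pi/99))) = 99*cos(pi/99)/(cos(pi/99) + 1).
≈ 49.487536287 (to 9 d.p.).
Lovász sandwich 49 ≤ 99*cos(pi/99)/(cos(pi/99) + 1) ≤ 50: both strict.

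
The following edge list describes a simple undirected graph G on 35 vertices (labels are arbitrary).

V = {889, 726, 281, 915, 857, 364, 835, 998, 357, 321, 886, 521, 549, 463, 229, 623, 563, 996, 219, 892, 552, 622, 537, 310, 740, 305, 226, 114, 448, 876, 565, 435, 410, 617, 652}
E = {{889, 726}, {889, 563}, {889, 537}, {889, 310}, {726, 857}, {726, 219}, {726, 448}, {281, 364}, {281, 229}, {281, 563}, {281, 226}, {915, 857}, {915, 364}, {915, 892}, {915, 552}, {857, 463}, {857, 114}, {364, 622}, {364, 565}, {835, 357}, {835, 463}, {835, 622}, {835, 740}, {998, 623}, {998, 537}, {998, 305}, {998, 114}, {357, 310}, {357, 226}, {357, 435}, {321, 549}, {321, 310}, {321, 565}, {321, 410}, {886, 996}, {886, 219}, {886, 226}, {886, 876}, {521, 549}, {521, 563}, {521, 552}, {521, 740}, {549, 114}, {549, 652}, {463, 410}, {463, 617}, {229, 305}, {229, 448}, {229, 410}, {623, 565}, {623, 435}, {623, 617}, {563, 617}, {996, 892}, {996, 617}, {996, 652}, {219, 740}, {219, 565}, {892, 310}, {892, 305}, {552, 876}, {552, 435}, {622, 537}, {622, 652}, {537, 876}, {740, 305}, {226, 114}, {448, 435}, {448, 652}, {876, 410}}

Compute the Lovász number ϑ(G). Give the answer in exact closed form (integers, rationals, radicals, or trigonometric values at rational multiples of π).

deg(740) = 4; N(740) = {835, 521, 219, 305}.
N(886) = {996, 219, 226, 876}, |N(886)| = 4.
N(219) = {726, 886, 740, 565}, |N(219)| = 4.
deg(114) = 4; N(114) = {857, 998, 549, 226}.
Regular of degree 4 on 35 vertices: Kneser K(7,3) on C(7,3)=35 vertices.
spec(A) ≈ [4.0, 2.0, -1.0, -3.0] (distinct, 5 d.p.).
−35·(-3) / ((4)−(-3)) = 15 = ϑ(G).
≈ 15.000000000 (to 9 d.p.).

15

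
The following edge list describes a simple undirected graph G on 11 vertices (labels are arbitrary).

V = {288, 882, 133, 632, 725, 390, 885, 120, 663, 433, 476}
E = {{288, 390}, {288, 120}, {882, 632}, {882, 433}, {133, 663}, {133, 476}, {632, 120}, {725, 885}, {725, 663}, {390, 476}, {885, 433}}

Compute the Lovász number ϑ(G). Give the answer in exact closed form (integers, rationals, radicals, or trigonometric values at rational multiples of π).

11*cos(pi/11)/(cos(pi/11) + 1)

N(725) = {885, 663}, |N(725)| = 2.
Vertex 882 has 2 neighbors: 632, 433.
deg(476) = 2; N(476) = {133, 390}.
Vertex 632 has 2 neighbors: 882, 120.
11-vertex 2-regular graph: a single 11-cycle (edge-transitive).
Distinct eigenvalues (to 3 d.p.): [2.0, 1.683, 0.831, -0.285, -1.31, -1.919].
−11·(-2*cos(pi/11)) / ((2)−(-2*cos(pi/11))) = 11*cos(pi/11)/(cos(pi/11) + 1) = ϑ(G).
= 5.386303… (decimal).
Check 5 ≤ 11*cos(pi/11)/(cos(pi/11) + 1) ≤ 6: both strict.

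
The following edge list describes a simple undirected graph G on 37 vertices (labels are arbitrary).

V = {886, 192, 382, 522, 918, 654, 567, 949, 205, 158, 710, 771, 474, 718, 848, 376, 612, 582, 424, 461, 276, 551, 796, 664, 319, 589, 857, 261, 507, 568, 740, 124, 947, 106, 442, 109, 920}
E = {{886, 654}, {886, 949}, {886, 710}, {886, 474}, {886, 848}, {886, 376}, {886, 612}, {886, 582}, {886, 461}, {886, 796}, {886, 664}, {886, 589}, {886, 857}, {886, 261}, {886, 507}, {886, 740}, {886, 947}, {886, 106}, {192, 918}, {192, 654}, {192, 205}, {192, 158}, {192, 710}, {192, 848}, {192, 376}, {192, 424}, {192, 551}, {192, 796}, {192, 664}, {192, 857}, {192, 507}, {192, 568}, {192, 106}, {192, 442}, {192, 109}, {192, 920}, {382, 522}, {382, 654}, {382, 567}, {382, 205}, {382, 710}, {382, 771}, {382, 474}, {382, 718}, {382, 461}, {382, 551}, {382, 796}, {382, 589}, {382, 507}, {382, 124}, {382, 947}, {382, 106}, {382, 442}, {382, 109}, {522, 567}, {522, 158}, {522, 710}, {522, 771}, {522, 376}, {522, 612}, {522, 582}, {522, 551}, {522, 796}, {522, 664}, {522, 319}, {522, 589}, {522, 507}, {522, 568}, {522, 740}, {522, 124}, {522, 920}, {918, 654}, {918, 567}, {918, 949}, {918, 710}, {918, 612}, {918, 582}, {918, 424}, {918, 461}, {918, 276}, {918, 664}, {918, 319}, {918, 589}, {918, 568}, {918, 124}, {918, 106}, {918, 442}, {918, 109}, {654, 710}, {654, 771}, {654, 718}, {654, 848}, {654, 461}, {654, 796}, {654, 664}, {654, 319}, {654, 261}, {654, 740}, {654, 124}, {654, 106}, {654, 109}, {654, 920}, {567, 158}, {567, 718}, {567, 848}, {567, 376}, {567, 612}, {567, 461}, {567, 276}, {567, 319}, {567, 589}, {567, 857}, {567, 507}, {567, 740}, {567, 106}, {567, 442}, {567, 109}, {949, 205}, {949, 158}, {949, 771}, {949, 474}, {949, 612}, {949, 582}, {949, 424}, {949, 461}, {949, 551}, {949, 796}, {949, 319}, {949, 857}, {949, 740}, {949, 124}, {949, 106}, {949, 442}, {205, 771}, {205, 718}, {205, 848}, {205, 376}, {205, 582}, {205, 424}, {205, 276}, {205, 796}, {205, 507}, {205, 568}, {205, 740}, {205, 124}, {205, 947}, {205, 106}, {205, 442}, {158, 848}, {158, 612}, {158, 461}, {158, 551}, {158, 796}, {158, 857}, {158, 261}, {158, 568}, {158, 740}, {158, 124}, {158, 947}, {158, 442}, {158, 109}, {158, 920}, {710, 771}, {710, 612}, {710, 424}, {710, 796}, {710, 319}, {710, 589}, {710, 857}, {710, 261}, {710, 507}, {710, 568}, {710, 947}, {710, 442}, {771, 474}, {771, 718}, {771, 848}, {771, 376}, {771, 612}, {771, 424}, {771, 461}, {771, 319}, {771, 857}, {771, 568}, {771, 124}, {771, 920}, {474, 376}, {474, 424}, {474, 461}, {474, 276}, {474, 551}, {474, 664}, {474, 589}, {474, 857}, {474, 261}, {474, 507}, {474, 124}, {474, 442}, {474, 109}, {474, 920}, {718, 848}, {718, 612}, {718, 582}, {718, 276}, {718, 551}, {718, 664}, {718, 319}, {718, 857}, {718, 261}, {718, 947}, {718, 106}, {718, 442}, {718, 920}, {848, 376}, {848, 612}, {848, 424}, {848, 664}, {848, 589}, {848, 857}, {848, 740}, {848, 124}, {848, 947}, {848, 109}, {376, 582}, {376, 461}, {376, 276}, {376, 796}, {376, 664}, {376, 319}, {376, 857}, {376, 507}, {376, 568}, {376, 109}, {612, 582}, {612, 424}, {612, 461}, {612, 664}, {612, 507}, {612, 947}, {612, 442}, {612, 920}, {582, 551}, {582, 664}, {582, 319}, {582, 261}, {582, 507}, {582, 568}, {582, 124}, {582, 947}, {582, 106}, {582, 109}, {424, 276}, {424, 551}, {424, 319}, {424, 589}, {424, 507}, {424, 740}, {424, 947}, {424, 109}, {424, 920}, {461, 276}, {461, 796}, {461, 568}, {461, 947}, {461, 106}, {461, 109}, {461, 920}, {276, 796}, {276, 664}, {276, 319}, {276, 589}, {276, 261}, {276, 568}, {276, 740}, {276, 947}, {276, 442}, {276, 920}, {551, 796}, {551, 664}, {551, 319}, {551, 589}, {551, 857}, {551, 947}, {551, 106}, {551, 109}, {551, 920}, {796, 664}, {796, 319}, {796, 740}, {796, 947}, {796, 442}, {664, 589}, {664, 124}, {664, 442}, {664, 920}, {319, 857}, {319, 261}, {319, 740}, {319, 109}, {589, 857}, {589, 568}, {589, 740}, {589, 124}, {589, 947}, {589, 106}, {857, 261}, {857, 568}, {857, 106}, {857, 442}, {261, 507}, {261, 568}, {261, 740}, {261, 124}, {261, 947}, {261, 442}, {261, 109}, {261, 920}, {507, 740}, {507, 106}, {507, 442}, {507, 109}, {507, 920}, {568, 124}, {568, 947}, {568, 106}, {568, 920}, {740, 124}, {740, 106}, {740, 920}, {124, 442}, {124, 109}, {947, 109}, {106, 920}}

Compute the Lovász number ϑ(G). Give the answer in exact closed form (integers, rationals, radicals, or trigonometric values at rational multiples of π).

deg(582) = 18; N(582) = {886, 522, 918, 949, 205, 718, 376, 612, 551, 664, 319, 261, 507, 568, 124, 947, 106, 109}.
deg(442) = 18; N(442) = {192, 382, 918, 567, 949, 205, 158, 710, 474, 718, 612, 276, 796, 664, 857, 261, 507, 124}.
N(857) = {886, 192, 567, 949, 158, 710, 771, 474, 718, 848, 376, 551, 319, 589, 261, 568, 106, 442}, |N(857)| = 18.
Vertex 848 has 18 neighbors: 886, 192, 654, 567, 205, 158, 771, 718, 376, 612, 424, 664, 589, 857, 740, 124, 947, 109.
Every vertex has degree 18 (N=37); Paley(37): SR with (k,λ,μ)=(18,8,9).
Distinct eigenvalues (to 6 d.p.): [18.0, 2.541381, -3.541381].
−37·(-sqrt(37)/2 - 1/2) / ((18)−(-sqrt(37)/2 - 1/2)) = sqrt(37) = ϑ(G).
= 6.0828… (decimal).

sqrt(37)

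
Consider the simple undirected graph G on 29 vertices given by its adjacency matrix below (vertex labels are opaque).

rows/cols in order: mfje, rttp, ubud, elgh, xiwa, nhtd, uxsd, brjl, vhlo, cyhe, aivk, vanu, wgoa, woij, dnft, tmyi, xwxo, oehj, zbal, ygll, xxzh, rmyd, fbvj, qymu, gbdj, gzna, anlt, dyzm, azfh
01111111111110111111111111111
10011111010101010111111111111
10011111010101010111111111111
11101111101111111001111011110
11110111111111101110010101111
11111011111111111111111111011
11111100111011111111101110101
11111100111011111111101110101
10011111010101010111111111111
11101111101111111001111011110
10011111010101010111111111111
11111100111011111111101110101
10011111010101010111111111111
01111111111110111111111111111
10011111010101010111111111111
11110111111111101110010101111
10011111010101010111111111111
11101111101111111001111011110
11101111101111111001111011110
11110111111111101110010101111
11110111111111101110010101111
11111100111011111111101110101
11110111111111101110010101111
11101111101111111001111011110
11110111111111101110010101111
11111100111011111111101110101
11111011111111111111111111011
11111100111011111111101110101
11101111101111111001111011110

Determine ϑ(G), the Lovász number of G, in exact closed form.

N(elgh) = {mfje, rttp, ubud, xiwa, nhtd, uxsd, brjl, vhlo, aivk, vanu, wgoa, woij, dnft, tmyi, xwxo, ygll, xxzh, rmyd, fbvj, gbdj, gzna, anlt, dyzm}, |N(elgh)| = 23.
deg(ubud) = 22; N(ubud) = {mfje, elgh, xiwa, nhtd, uxsd, brjl, cyhe, vanu, woij, tmyi, oehj, zbal, ygll, xxzh, rmyd, fbvj, qymu, gbdj, gzna, anlt, dyzm, azfh}.
N(brjl) = {mfje, rttp, ubud, elgh, xiwa, nhtd, vhlo, cyhe, aivk, wgoa, woij, dnft, tmyi, xwxo, oehj, zbal, ygll, xxzh, fbvj, qymu, gbdj, anlt, azfh}, |N(brjl)| = 23.
Vertex wgoa has 22 neighbors: mfje, elgh, xiwa, nhtd, uxsd, brjl, cyhe, vanu, woij, tmyi, oehj, zbal, ygll, xxzh, rmyd, fbvj, qymu, gbdj, gzna, anlt, dyzm, azfh.
Complete multipartite on [7, 6, 6, 6, 2, 2]: sandwich collapses at ϑ=7.
≈ 7.000000 (to 6 d.p.).
Lovász sandwich 7 ≤ 7 ≤ 7: collapsed.

7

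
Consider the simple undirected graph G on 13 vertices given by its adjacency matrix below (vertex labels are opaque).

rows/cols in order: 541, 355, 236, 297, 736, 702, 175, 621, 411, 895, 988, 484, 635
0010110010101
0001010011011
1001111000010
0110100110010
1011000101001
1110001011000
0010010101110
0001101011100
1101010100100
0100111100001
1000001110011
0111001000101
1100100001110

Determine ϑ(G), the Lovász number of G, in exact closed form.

sqrt(13)

deg(236) = 6; N(236) = {541, 297, 736, 702, 175, 484}.
N(411) = {541, 355, 297, 702, 621, 988}, |N(411)| = 6.
deg(484) = 6; N(484) = {355, 236, 297, 175, 988, 635}.
Vertex 895 has 6 neighbors: 355, 736, 702, 175, 621, 635.
deg(v) = 6 for all v (|V|=13); strongly regular (13,6,2,3).
Distinct eigenvalues (to 5 d.p.): [6.0, 1.30278, -2.30278].
With N=13: ϑ(G) = 13·(-(-sqrt(13)/2 - 1/2))/(6−(-sqrt(13)/2 - 1/2)) = sqrt(13).
≈ 3.605551 (to 6 d.p.).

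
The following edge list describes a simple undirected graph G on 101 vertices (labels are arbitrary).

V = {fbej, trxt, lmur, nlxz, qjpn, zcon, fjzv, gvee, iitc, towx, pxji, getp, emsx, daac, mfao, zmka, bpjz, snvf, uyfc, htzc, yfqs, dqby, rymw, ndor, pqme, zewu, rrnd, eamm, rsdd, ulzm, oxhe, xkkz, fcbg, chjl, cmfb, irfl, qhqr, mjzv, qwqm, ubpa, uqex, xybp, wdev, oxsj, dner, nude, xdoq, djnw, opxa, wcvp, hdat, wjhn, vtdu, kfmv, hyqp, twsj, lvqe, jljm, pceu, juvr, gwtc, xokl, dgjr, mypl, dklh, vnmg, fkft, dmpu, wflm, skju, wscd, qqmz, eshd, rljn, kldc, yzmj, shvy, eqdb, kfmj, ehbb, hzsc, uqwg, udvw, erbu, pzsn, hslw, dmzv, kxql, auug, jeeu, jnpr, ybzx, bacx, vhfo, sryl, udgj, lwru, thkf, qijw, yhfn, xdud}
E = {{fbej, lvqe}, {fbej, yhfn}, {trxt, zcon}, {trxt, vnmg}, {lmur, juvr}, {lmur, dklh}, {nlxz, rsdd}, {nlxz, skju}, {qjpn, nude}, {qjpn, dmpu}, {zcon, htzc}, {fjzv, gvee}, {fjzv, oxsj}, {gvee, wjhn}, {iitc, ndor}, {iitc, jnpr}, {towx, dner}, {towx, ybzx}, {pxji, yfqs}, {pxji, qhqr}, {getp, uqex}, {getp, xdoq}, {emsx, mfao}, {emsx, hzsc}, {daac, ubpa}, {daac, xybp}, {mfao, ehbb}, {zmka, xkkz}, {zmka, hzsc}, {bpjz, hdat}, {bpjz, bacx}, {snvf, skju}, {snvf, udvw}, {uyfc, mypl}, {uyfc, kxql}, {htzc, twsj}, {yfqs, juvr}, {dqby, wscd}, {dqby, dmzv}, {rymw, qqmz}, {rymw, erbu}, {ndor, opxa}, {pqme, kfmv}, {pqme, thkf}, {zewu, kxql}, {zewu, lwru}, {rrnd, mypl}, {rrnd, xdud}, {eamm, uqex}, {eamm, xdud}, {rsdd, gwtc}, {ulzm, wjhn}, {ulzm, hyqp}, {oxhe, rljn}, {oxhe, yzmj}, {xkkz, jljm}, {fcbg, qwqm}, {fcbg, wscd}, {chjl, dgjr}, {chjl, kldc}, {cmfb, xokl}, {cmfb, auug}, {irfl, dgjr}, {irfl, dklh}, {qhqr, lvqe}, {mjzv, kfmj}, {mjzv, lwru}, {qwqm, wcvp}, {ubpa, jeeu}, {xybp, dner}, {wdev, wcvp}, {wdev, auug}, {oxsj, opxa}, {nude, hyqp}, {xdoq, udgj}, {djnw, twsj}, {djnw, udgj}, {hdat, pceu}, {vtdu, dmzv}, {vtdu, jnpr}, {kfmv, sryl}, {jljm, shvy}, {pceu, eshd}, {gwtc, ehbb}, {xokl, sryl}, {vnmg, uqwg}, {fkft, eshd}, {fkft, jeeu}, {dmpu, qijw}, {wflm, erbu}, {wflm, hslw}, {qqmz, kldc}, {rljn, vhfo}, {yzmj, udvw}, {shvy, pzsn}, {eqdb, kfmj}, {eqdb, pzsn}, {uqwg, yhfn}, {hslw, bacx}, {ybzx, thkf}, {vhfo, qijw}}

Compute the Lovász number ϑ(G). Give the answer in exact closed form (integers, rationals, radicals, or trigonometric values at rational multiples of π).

101*cos(pi/101)/(cos(pi/101) + 1)

N(hdat) = {bpjz, pceu}, |N(hdat)| = 2.
N(kfmv) = {pqme, sryl}, |N(kfmv)| = 2.
Vertex dqby has 2 neighbors: wscd, dmzv.
N(bacx) = {bpjz, hslw}, |N(bacx)| = 2.
Regular of degree 2 on 101 vertices: the odd cycle C_{101}.
A has 51 distinct eigenvalues ≈ [2.0, 1.9961, 1.9845, 1.9653, 1.9384, 1.904, 1.8623, 1.8133, 1.7574, 1.6946, 1.6253, 1.5497, 1.4681, 1.3808, 1.2882, 1.1906, 1.0884, 0.982, 0.8718, 0.7582, 0.6417, 0.5226, 0.4016, 0.279, 0.1554, 0.0311, -0.0933, -0.2173, -0.3405, -0.4624, -0.5824, -0.7003, -0.8154, -0.9273, -1.0357, -1.1401, -1.24, -1.3352, -1.4252, -1.5096, -1.5883, -1.6608, -1.7268, -1.7862, -1.8387, -1.8841, -1.9221, -1.9528, -1.9759, -1.9913, -1.999].
−101·(-2*cos(pi/101)) / ((2)−(-2*cos(pi/101))) = 101*cos(pi/101)/(cos(pi/101) + 1) = ϑ(G).
ϑ(G) ≈ 50.487783173.
50 ≤ 101*cos(pi/101)/(cos(pi/101) + 1) ≤ 51: both strict.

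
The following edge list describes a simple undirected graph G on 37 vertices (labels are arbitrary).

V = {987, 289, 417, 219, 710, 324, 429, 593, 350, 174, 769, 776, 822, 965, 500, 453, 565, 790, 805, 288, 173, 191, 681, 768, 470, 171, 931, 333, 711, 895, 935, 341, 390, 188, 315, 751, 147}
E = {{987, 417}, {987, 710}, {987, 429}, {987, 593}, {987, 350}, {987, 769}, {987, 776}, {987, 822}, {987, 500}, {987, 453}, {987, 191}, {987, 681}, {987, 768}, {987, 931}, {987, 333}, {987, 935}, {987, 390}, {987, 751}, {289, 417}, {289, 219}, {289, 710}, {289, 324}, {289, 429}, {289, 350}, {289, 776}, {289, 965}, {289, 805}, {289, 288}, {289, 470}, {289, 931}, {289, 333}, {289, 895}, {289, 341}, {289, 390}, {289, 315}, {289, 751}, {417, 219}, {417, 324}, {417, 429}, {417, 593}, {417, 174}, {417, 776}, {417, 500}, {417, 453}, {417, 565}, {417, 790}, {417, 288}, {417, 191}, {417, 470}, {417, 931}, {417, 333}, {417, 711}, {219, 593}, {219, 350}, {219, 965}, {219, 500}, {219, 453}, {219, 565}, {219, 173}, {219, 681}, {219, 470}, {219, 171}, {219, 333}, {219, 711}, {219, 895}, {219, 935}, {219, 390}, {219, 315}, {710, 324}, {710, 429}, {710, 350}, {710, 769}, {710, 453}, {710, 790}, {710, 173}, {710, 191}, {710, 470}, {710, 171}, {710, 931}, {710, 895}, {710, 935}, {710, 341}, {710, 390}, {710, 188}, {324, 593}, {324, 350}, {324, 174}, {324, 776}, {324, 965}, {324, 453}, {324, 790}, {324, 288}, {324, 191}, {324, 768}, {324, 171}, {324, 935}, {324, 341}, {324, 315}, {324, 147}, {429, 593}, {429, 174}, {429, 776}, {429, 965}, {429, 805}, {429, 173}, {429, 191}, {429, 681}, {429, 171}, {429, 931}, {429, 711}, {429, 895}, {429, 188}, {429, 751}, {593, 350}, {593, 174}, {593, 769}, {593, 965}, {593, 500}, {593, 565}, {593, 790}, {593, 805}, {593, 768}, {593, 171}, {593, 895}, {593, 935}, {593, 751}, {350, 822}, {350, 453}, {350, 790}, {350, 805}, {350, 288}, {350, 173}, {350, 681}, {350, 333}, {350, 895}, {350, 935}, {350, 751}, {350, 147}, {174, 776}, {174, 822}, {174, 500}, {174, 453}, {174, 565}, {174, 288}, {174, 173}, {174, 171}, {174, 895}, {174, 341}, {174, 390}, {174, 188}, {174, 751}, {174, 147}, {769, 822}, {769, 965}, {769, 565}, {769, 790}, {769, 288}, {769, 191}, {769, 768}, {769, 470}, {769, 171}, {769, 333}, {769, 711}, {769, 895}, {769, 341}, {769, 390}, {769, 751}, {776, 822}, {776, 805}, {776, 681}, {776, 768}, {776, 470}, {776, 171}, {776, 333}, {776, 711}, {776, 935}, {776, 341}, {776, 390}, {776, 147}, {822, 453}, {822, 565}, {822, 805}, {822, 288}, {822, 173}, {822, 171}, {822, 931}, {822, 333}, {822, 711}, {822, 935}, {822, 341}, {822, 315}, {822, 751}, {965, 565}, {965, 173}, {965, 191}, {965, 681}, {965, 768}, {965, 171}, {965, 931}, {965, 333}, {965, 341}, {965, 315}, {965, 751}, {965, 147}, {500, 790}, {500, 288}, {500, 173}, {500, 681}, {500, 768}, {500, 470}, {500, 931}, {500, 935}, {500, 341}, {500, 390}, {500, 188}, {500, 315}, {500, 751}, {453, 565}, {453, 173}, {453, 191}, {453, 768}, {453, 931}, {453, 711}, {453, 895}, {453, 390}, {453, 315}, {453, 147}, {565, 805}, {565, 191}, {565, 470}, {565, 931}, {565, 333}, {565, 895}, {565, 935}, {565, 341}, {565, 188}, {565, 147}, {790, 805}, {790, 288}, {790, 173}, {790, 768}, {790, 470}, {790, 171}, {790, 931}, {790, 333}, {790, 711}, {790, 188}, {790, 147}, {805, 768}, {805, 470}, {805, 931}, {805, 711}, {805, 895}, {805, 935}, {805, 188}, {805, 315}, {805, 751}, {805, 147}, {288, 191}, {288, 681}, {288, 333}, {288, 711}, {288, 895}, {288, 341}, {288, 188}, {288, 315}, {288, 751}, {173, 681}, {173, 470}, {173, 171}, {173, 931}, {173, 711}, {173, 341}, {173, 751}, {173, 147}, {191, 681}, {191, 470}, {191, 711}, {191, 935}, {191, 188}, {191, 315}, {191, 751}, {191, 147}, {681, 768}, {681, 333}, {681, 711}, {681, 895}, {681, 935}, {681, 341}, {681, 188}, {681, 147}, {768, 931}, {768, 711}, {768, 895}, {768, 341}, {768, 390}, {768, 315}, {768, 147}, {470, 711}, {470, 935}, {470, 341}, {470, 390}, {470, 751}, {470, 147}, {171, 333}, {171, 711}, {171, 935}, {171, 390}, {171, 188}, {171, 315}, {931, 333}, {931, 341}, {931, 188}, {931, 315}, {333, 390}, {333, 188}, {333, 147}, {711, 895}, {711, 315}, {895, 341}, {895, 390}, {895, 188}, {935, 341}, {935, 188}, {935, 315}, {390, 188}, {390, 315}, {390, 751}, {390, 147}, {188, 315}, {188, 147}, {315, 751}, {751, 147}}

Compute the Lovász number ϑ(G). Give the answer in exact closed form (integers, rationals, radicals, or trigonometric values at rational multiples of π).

Vertex 751 has 18 neighbors: 987, 289, 429, 593, 350, 174, 769, 822, 965, 500, 805, 288, 173, 191, 470, 390, 315, 147.
deg(341) = 18; N(341) = {289, 710, 324, 174, 769, 776, 822, 965, 500, 565, 288, 173, 681, 768, 470, 931, 895, 935}.
Vertex 681 has 18 neighbors: 987, 219, 429, 350, 776, 965, 500, 288, 173, 191, 768, 333, 711, 895, 935, 341, 188, 147.
Vertex 171 has 18 neighbors: 219, 710, 324, 429, 593, 174, 769, 776, 822, 965, 790, 173, 333, 711, 935, 390, 188, 315.
Regular of degree 18 on 37 vertices: Paley(37): SR with (k,λ,μ)=(18,8,9).
The 3 distinct eigenvalues: [18.0, 2.541, -3.541].
−37·(-sqrt(37)/2 - 1/2) / ((18)−(-sqrt(37)/2 - 1/2)) = sqrt(37) = ϑ(G).
ϑ(G) ≈ 6.08276253.

sqrt(37)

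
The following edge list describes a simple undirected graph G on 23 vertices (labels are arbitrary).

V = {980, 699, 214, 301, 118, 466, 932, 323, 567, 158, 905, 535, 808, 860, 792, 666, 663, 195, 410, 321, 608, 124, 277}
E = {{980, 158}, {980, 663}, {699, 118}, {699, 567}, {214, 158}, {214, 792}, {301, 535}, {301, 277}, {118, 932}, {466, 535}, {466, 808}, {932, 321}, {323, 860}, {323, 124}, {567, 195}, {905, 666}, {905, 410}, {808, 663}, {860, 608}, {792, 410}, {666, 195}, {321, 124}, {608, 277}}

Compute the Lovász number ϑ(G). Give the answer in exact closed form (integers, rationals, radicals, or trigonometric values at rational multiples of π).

Vertex 980 has 2 neighbors: 158, 663.
N(321) = {932, 124}, |N(321)| = 2.
N(663) = {980, 808}, |N(663)| = 2.
Vertex 277 has 2 neighbors: 301, 608.
Regular of degree 2 on 23 vertices: a single 23-cycle (edge-transitive).
spec(A) ≈ [2.0, 1.92583, 1.70884, 1.36511, 0.92013, 0.40691, -0.13648, -0.66976, -1.15336, -1.55142, -1.83442, -1.98137] (distinct, 5 d.p.).
λ_max=2, λ_min=-2*cos(pi/23); ϑ = −23·λ_min/(λ_max−λ_min) = 23*cos(pi/23)/(cos(pi/23) + 1).
Numerically 11.4462.
α=11, χ(Ḡ)=12; ϑ=23*cos(pi/23)/(cos(pi/23) + 1) lies between (both strict).

23*cos(pi/23)/(cos(pi/23) + 1)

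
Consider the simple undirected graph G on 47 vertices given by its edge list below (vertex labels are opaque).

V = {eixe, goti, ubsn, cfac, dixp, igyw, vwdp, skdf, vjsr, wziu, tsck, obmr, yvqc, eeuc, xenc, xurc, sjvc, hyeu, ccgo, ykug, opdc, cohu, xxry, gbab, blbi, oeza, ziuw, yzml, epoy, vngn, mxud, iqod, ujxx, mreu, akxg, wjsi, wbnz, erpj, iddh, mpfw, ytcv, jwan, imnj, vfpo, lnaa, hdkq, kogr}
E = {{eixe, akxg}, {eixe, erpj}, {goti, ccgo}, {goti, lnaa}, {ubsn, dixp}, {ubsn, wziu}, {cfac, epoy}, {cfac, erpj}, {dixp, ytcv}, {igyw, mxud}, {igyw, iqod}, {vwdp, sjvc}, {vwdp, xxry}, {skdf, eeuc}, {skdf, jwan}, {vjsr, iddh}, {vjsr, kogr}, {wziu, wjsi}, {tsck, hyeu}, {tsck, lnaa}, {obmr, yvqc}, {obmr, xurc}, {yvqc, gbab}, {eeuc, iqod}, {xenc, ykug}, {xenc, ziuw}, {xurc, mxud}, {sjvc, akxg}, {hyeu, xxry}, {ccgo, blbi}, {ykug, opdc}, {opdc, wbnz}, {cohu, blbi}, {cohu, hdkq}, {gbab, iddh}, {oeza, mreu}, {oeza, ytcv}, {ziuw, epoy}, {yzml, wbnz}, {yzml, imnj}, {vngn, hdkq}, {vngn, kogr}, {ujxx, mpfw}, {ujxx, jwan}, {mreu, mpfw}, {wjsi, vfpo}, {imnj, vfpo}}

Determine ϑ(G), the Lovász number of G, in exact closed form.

N(dixp) = {ubsn, ytcv}, |N(dixp)| = 2.
N(imnj) = {yzml, vfpo}, |N(imnj)| = 2.
N(wbnz) = {opdc, yzml}, |N(wbnz)| = 2.
Vertex kogr has 2 neighbors: vjsr, vngn.
Regular of degree 2 on 47 vertices: this is C_{47}, the 47-cycle.
The 24 distinct eigenvalues: [2.0, 1.982155, 1.928938, 1.8413, 1.720803, 1.569599, 1.390385, 1.186359, 0.961164, 0.718816, 0.46364, 0.200191, -0.06683, -0.332659, -0.592551, -0.84187, -1.076165, -1.291256, -1.483304, -1.648883, -1.785038, -1.889338, -1.959923, -1.995534].
λ_max=2, λ_min=-2*cos(pi/47); ϑ = −47·λ_min/(λ_max−λ_min) = 47*cos(pi/47)/(cos(pi/47) + 1).
ϑ(G) ≈ 23.47373.
23 ≤ 47*cos(pi/47)/(cos(pi/47) + 1) ≤ 24: both strict.

47*cos(pi/47)/(cos(pi/47) + 1)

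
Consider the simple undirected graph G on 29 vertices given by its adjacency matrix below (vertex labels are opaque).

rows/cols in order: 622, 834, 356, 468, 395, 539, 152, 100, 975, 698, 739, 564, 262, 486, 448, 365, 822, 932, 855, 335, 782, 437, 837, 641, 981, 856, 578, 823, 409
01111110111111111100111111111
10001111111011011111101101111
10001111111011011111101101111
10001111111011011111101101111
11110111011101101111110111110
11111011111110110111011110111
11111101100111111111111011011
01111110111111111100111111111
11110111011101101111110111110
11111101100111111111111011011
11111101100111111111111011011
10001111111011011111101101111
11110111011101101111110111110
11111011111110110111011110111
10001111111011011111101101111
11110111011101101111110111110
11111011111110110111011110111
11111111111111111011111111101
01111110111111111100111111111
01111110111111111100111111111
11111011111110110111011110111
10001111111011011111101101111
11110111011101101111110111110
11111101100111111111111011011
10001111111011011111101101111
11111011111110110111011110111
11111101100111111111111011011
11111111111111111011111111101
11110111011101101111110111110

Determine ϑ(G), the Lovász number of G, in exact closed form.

N(486) = {622, 834, 356, 468, 395, 152, 100, 975, 698, 739, 564, 262, 448, 365, 932, 855, 335, 437, 837, 641, 981, 578, 823, 409}, |N(486)| = 24.
deg(856) = 24; N(856) = {622, 834, 356, 468, 395, 152, 100, 975, 698, 739, 564, 262, 448, 365, 932, 855, 335, 437, 837, 641, 981, 578, 823, 409}.
N(834) = {622, 395, 539, 152, 100, 975, 698, 739, 262, 486, 365, 822, 932, 855, 335, 782, 837, 641, 856, 578, 823, 409}, |N(834)| = 22.
N(622) = {834, 356, 468, 395, 539, 152, 975, 698, 739, 564, 262, 486, 448, 365, 822, 932, 782, 437, 837, 641, 981, 856, 578, 823, 409}, |N(622)| = 25.
Complete multipartite on [7, 6, 5, 5, 4, 2]: sandwich collapses at ϑ=7.
ϑ(G) ≈ 7.000000.
7 ≤ 7 ≤ 7: collapsed.

7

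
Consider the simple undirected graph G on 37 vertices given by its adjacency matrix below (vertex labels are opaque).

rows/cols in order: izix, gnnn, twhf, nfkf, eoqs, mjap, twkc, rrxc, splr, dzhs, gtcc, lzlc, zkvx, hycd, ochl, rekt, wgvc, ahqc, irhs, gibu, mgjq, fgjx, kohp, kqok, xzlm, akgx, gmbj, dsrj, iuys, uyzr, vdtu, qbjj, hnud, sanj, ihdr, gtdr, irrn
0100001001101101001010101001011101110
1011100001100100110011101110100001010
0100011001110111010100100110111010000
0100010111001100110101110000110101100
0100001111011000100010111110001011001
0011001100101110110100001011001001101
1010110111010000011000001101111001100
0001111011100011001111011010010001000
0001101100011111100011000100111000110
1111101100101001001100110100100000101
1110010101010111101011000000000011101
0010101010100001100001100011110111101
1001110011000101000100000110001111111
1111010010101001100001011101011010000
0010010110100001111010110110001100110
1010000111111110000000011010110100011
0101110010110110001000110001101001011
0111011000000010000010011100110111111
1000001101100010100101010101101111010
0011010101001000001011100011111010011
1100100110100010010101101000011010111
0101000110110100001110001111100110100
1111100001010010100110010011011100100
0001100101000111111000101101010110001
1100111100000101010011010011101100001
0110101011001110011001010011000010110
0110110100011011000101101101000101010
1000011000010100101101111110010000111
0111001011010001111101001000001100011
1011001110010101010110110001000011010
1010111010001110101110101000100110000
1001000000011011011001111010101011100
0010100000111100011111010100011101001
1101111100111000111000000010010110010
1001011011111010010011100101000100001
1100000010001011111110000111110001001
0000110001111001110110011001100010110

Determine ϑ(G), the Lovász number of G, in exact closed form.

sqrt(37)

deg(zkvx) = 18; N(zkvx) = {izix, nfkf, eoqs, mjap, splr, dzhs, hycd, rekt, gibu, akgx, gmbj, vdtu, qbjj, hnud, sanj, ihdr, gtdr, irrn}.
N(irhs) = {izix, twkc, rrxc, dzhs, gtcc, ochl, wgvc, gibu, fgjx, kqok, akgx, dsrj, iuys, vdtu, qbjj, hnud, sanj, gtdr}, |N(irhs)| = 18.
Vertex dsrj has 18 neighbors: izix, mjap, twkc, lzlc, hycd, wgvc, irhs, gibu, fgjx, kohp, kqok, xzlm, akgx, gmbj, uyzr, ihdr, gtdr, irrn.
Vertex gmbj has 18 neighbors: gnnn, twhf, eoqs, mjap, rrxc, lzlc, zkvx, ochl, rekt, gibu, fgjx, kohp, xzlm, akgx, dsrj, qbjj, sanj, gtdr.
deg(v) = 18 for all v (|V|=37); strongly regular (37,18,8,9).
spec(A) ≈ [18.0, 2.541381, -3.541381] (distinct, 6 d.p.).
Lovász: ϑ = −37(-sqrt(37)/2 - 1/2)/(18+-(-sqrt(37)/2 - 1/2)) = sqrt(37).
= 6.082763… (decimal).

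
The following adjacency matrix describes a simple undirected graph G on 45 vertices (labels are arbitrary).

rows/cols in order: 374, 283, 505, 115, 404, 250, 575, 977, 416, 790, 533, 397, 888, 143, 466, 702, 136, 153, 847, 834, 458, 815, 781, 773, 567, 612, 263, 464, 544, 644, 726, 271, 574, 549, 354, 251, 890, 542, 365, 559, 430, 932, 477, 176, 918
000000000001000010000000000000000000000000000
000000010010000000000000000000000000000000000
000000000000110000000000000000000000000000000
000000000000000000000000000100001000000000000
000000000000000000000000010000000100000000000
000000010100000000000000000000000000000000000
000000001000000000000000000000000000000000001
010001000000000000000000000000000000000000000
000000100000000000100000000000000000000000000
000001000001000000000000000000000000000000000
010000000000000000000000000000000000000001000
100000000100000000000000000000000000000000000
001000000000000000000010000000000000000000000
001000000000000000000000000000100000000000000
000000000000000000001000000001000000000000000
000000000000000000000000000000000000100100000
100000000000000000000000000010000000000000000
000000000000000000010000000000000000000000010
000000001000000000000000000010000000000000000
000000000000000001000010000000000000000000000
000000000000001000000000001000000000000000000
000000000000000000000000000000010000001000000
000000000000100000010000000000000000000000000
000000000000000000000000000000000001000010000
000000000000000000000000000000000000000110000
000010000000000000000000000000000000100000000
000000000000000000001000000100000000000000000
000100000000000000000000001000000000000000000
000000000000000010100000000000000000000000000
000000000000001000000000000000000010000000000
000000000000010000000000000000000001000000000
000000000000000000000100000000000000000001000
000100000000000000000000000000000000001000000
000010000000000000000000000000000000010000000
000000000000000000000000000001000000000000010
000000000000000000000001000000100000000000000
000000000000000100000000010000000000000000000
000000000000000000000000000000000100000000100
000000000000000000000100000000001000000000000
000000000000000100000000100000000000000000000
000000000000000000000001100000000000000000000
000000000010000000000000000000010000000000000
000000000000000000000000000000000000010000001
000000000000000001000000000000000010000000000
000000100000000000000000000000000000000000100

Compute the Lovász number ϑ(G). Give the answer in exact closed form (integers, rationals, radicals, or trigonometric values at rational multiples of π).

45*cos(pi/45)/(cos(pi/45) + 1)

Vertex 542 has 2 neighbors: 549, 477.
N(549) = {404, 542}, |N(549)| = 2.
deg(918) = 2; N(918) = {575, 477}.
deg(430) = 2; N(430) = {773, 567}.
2-regular, N=45; the odd cycle C_{45}.
A has 23 distinct eigenvalues ≈ [2.0, 1.98054, 1.92252, 1.82709, 1.6961, 1.53209, 1.33826, 1.11839, 0.87674, 0.61803, 0.3473, 0.0698, -0.20906, -0.48384, -0.74921, -1.0, -1.23132, -1.43868, -1.61803, -1.7659, -1.87939, -1.9563, -1.99513].
Lovász (edge-transitive): ϑ = −45·(-2*cos(pi/45))/((2)−(-2*cos(pi/45))) = 45*cos(pi/45)/(cos(pi/45) + 1).
= 22.47256215… (decimal).
Sandwich: α(G)=22 ≤ ϑ(G)=45*cos(pi/45)/(cos(pi/45) + 1) ≤ χ(Ḡ)=23 (both strict).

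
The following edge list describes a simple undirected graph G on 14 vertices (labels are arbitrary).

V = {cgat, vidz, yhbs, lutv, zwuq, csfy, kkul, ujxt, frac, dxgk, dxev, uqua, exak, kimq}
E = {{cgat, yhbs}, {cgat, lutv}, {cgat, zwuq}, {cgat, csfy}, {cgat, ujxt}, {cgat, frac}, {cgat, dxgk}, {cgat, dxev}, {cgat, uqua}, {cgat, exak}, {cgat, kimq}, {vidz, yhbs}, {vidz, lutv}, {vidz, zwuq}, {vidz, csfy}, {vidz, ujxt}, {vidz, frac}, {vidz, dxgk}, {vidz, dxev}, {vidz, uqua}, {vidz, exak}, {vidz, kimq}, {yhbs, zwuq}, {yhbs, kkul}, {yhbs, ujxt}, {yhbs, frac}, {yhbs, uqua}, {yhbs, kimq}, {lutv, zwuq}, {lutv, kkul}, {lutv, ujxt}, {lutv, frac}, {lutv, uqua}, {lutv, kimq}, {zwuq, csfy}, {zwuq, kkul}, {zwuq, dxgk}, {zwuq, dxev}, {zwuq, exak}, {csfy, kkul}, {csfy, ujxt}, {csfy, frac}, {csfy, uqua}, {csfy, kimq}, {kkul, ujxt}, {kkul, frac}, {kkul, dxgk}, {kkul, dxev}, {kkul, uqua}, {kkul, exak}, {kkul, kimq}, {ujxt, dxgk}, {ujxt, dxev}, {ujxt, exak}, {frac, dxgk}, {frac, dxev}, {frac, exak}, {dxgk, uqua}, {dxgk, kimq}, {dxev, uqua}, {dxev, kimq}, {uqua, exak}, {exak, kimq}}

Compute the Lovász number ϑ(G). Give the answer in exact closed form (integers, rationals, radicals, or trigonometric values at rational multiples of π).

N(yhbs) = {cgat, vidz, zwuq, kkul, ujxt, frac, uqua, kimq}, |N(yhbs)| = 8.
N(kkul) = {yhbs, lutv, zwuq, csfy, ujxt, frac, dxgk, dxev, uqua, exak, kimq}, |N(kkul)| = 11.
N(frac) = {cgat, vidz, yhbs, lutv, csfy, kkul, dxgk, dxev, exak}, |N(frac)| = 9.
N(uqua) = {cgat, vidz, yhbs, lutv, csfy, kkul, dxgk, dxev, exak}, |N(uqua)| = 9.
3 parts of sizes [6, 5, 3]; α(G) = 6 = ϑ (perfect).
Numerically 6.0000000.
6 ≤ 6 ≤ 6: collapsed.

6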